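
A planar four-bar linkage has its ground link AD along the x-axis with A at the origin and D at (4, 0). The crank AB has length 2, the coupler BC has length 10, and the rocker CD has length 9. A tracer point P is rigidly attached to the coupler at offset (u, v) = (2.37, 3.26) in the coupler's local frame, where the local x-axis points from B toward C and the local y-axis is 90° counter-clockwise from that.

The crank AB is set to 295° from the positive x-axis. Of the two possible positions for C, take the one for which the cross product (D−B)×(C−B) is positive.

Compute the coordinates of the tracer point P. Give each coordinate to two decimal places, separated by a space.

-2.56 0.35

A=(0,0), D=(4.00,0)
B = A + 2.00·(cos295°, sin295°) = (0.8452, -1.8126)
|BD| = 3.6384
circle(B,10.00) ∩ circle(D,9.00): a=4.4302, h=8.9651
  candidates: C₊=(0.2203,8.1678) cross=32.619; C₋=(9.1529,-7.3789) cross=-32.619
  mode + wants cross > 0 → take C=(0.2203,8.1678) (cross=32.619)
ex = (C−B)/|BC| = (-0.0625,0.9980); ey = (-0.9980,-0.0625)
P = B + 2.37·ex + 3.26·ey = (-2.5565,0.3490)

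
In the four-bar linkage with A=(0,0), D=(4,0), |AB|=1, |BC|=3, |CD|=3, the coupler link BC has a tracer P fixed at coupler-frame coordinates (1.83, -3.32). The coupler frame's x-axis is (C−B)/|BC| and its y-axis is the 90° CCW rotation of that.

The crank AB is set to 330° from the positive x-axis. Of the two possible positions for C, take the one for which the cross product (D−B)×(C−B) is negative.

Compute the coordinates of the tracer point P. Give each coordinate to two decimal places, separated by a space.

-0.44 -4.06

A=(0,0), D=(4.00,0)
B = A + 1.00·(cos330°, sin330°) = (0.8660, -0.5000)
|BD| = 3.1736
circle(B,3.00) ∩ circle(D,3.00): a=1.5868, h=2.5460
  candidates: C₊=(2.0319,2.2642) cross=8.080; C₋=(2.8341,-2.7642) cross=-8.080
  mode - wants cross < 0 → take C=(2.8341,-2.7642) (cross=-8.080)
ex = (C−B)/|BC| = (0.6560,-0.7547); ey = (0.7547,0.6560)
P = B + 1.83·ex + -3.32·ey = (-0.4391,-4.0592)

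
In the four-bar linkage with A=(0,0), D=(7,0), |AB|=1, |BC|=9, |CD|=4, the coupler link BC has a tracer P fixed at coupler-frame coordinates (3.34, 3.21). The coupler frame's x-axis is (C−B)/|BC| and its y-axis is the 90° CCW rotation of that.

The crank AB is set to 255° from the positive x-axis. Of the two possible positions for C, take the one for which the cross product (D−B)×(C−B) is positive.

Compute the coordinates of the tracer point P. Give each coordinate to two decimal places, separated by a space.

A=(0,0), D=(7.00,0)
B = A + 1.00·(cos255°, sin255°) = (-0.2588, -0.9659)
|BD| = 7.3228
circle(B,9.00) ∩ circle(D,4.00): a=8.0996, h=3.9239
  candidates: C₊=(7.2524,3.9920) cross=28.734; C₋=(8.2876,-3.7871) cross=-28.734
  mode + wants cross > 0 → take C=(7.2524,3.9920) (cross=28.734)
ex = (C−B)/|BC| = (0.8346,0.5509); ey = (-0.5509,0.8346)
P = B + 3.34·ex + 3.21·ey = (0.7603,3.5530)

0.76 3.55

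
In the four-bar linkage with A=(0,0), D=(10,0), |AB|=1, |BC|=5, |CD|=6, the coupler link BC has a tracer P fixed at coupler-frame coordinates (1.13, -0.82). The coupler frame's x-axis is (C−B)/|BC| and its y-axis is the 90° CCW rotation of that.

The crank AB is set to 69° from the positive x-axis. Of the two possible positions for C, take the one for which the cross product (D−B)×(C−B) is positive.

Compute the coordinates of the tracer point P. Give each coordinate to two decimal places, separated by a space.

1.73 0.68

A=(0,0), D=(10.00,0)
B = A + 1.00·(cos69°, sin69°) = (0.3584, 0.9336)
|BD| = 9.6867
circle(B,5.00) ∩ circle(D,6.00): a=4.2756, h=2.5922
  candidates: C₊=(4.8639,3.1016) cross=25.110; C₋=(4.3642,-2.0586) cross=-25.110
  mode + wants cross > 0 → take C=(4.8639,3.1016) (cross=25.110)
ex = (C−B)/|BC| = (0.9011,0.4336); ey = (-0.4336,0.9011)
P = B + 1.13·ex + -0.82·ey = (1.7322,0.6847)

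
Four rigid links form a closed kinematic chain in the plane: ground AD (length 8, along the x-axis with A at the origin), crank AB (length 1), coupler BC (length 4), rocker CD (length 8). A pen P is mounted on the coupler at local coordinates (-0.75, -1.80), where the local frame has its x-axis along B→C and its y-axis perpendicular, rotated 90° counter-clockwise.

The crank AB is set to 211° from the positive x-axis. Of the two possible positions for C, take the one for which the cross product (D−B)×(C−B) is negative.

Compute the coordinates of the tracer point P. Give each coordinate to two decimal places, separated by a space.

-2.80 -0.73

A=(0,0), D=(8.00,0)
B = A + 1.00·(cos211°, sin211°) = (-0.8572, -0.5150)
|BD| = 8.8721
circle(B,4.00) ∩ circle(D,8.00): a=1.7310, h=3.6061
  candidates: C₊=(0.6615,3.1854) cross=31.994; C₋=(1.0802,-4.0145) cross=-31.994
  mode - wants cross < 0 → take C=(1.0802,-4.0145) (cross=-31.994)
ex = (C−B)/|BC| = (0.4843,-0.8749); ey = (0.8749,0.4843)
P = B + -0.75·ex + -1.80·ey = (-2.7952,-0.7307)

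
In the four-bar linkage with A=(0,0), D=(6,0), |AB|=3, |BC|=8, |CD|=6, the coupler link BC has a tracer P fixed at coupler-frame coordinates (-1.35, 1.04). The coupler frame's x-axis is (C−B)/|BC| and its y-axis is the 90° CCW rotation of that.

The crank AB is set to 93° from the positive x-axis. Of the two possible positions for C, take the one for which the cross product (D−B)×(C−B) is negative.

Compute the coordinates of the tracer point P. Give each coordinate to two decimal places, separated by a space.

0.44 4.59

A=(0,0), D=(6.00,0)
B = A + 3.00·(cos93°, sin93°) = (-0.1570, 2.9959)
|BD| = 6.8472
circle(B,8.00) ∩ circle(D,6.00): a=5.4682, h=5.8394
  candidates: C₊=(7.3150,5.8541) cross=39.983; C₋=(2.2051,-4.6474) cross=-39.983
  mode - wants cross < 0 → take C=(2.2051,-4.6474) (cross=-39.983)
ex = (C−B)/|BC| = (0.2953,-0.9554); ey = (0.9554,0.2953)
P = B + -1.35·ex + 1.04·ey = (0.4380,4.5928)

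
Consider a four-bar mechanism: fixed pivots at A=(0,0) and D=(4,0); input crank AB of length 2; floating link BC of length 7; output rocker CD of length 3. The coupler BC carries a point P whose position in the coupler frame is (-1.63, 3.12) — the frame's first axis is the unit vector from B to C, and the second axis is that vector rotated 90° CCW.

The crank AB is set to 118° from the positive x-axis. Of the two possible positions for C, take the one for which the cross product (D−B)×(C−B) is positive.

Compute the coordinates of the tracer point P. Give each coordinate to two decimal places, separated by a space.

A=(0,0), D=(4.00,0)
B = A + 2.00·(cos118°, sin118°) = (-0.9389, 1.7659)
|BD| = 5.2451
circle(B,7.00) ∩ circle(D,3.00): a=6.4356, h=2.7537
  candidates: C₊=(6.0481,2.1921) cross=14.443; C₋=(4.1939,-2.9937) cross=-14.443
  mode + wants cross > 0 → take C=(6.0481,2.1921) (cross=14.443)
ex = (C−B)/|BC| = (0.9981,0.0609); ey = (-0.0609,0.9981)
P = B + -1.63·ex + 3.12·ey = (-2.7559,4.7809)

-2.76 4.78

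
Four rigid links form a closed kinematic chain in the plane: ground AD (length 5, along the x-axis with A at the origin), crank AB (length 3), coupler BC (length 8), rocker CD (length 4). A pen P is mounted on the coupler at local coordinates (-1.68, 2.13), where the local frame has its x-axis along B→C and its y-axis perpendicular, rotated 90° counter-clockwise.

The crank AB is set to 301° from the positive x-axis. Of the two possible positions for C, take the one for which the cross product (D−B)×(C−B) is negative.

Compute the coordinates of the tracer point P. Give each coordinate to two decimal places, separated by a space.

A=(0,0), D=(5.00,0)
B = A + 3.00·(cos301°, sin301°) = (1.5451, -2.5715)
|BD| = 4.3068
circle(B,8.00) ∩ circle(D,4.00): a=7.7260, h=2.0760
  candidates: C₊=(6.5033,3.7068) cross=8.941; C₋=(8.9823,0.3761) cross=-8.941
  mode - wants cross < 0 → take C=(8.9823,0.3761) (cross=-8.941)
ex = (C−B)/|BC| = (0.9296,0.3685); ey = (-0.3685,0.9296)
P = B + -1.68·ex + 2.13·ey = (-0.8015,-1.2104)

-0.80 -1.21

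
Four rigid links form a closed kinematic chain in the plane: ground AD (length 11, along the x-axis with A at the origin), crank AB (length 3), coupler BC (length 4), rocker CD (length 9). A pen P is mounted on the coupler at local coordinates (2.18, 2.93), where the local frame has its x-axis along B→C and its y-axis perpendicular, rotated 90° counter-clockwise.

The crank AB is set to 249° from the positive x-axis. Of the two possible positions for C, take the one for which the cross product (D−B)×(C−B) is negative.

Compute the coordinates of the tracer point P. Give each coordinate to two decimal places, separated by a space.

1.73 -0.46

A=(0,0), D=(11.00,0)
B = A + 3.00·(cos249°, sin249°) = (-1.0751, -2.8007)
|BD| = 12.3957
circle(B,4.00) ∩ circle(D,9.00): a=3.5759, h=1.7924
  candidates: C₊=(2.0034,-0.2467) cross=22.218; C₋=(2.8133,-3.7388) cross=-22.218
  mode - wants cross < 0 → take C=(2.8133,-3.7388) (cross=-22.218)
ex = (C−B)/|BC| = (0.9721,-0.2345); ey = (0.2345,0.9721)
P = B + 2.18·ex + 2.93·ey = (1.7312,-0.4637)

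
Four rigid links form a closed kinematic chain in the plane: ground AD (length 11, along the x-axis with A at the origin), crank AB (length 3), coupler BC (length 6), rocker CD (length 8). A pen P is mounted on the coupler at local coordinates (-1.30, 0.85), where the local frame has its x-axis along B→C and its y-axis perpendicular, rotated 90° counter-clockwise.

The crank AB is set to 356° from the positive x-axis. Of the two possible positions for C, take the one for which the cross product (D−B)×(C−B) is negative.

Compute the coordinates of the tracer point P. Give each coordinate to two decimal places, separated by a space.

A=(0,0), D=(11.00,0)
B = A + 3.00·(cos356°, sin356°) = (2.9927, -0.2093)
|BD| = 8.0100
circle(B,6.00) ∩ circle(D,8.00): a=2.2572, h=5.5592
  candidates: C₊=(5.1039,5.4070) cross=44.530; C₋=(5.3944,-5.7076) cross=-44.530
  mode - wants cross < 0 → take C=(5.3944,-5.7076) (cross=-44.530)
ex = (C−B)/|BC| = (0.4003,-0.9164); ey = (0.9164,0.4003)
P = B + -1.30·ex + 0.85·ey = (3.2513,1.3223)

3.25 1.32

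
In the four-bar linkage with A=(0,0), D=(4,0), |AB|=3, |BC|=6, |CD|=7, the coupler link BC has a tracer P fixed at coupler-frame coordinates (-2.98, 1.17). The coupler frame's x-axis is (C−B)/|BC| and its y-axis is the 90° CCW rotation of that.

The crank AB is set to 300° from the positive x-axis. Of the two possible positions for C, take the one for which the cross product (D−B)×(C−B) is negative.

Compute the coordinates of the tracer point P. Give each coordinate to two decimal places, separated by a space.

0.16 0.31

A=(0,0), D=(4.00,0)
B = A + 3.00·(cos300°, sin300°) = (1.5000, -2.5981)
|BD| = 3.6056
circle(B,6.00) ∩ circle(D,7.00): a=-0.0000, h=6.0000
  candidates: C₊=(-2.8235,1.5622) cross=21.633; C₋=(5.8235,-6.7583) cross=-21.633
  mode - wants cross < 0 → take C=(5.8235,-6.7583) (cross=-21.633)
ex = (C−B)/|BC| = (0.7206,-0.6934); ey = (0.6934,0.7206)
P = B + -2.98·ex + 1.17·ey = (0.1639,0.3113)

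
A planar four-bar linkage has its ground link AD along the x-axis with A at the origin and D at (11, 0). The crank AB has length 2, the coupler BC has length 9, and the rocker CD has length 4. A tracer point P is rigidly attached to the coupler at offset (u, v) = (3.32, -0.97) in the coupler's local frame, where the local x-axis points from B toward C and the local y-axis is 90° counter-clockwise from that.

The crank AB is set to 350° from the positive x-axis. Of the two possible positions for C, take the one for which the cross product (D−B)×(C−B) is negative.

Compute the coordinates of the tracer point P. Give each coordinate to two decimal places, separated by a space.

4.63 -2.56

A=(0,0), D=(11.00,0)
B = A + 2.00·(cos350°, sin350°) = (1.9696, -0.3473)
|BD| = 9.0371
circle(B,9.00) ∩ circle(D,4.00): a=8.1148, h=3.8922
  candidates: C₊=(9.9289,3.8539) cross=35.174; C₋=(10.2280,-3.9248) cross=-35.174
  mode - wants cross < 0 → take C=(10.2280,-3.9248) (cross=-35.174)
ex = (C−B)/|BC| = (0.9176,-0.3975); ey = (0.3975,0.9176)
P = B + 3.32·ex + -0.97·ey = (4.6305,-2.5571)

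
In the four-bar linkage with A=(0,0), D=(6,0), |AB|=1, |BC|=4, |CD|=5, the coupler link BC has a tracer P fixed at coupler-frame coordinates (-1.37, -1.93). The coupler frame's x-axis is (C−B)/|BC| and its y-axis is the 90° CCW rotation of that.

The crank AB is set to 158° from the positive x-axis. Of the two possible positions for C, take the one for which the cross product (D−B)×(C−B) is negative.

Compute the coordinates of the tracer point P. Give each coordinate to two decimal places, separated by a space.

A=(0,0), D=(6.00,0)
B = A + 1.00·(cos158°, sin158°) = (-0.9272, 0.3746)
|BD| = 6.9373
circle(B,4.00) ∩ circle(D,5.00): a=2.8200, h=2.8368
  candidates: C₊=(2.0419,3.0550) cross=19.680; C₋=(1.7355,-2.6104) cross=-19.680
  mode - wants cross < 0 → take C=(1.7355,-2.6104) (cross=-19.680)
ex = (C−B)/|BC| = (0.6657,-0.7462); ey = (0.7462,0.6657)
P = B + -1.37·ex + -1.93·ey = (-3.2794,0.1122)

-3.28 0.11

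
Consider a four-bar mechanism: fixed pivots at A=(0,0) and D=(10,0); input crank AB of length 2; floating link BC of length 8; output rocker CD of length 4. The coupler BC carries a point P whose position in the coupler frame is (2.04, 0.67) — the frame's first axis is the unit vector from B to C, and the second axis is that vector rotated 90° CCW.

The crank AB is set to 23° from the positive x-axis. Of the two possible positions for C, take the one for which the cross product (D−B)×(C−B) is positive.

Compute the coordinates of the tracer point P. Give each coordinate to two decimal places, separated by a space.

3.45 2.20

A=(0,0), D=(10.00,0)
B = A + 2.00·(cos23°, sin23°) = (1.8410, 0.7815)
|BD| = 8.1963
circle(B,8.00) ∩ circle(D,4.00): a=7.0263, h=3.8251
  candidates: C₊=(9.2000,3.9192) cross=31.351; C₋=(8.4706,-3.6961) cross=-31.351
  mode + wants cross > 0 → take C=(9.2000,3.9192) (cross=31.351)
ex = (C−B)/|BC| = (0.9199,0.3922); ey = (-0.3922,0.9199)
P = B + 2.04·ex + 0.67·ey = (3.4548,2.1979)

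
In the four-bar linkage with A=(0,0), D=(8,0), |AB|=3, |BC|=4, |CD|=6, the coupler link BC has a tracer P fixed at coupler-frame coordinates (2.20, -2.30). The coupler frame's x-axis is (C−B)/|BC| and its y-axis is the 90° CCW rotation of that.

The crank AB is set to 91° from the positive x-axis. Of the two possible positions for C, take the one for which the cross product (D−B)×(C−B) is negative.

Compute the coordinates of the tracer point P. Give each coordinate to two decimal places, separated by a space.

A=(0,0), D=(8.00,0)
B = A + 3.00·(cos91°, sin91°) = (-0.0524, 2.9995)
|BD| = 8.5929
circle(B,4.00) ∩ circle(D,6.00): a=3.1327, h=2.4872
  candidates: C₊=(3.7515,4.2368) cross=21.372; C₋=(2.0151,-0.4248) cross=-21.372
  mode - wants cross < 0 → take C=(2.0151,-0.4248) (cross=-21.372)
ex = (C−B)/|BC| = (0.5169,-0.8561); ey = (0.8561,0.5169)
P = B + 2.20·ex + -2.30·ey = (-0.8843,-0.0726)

-0.88 -0.07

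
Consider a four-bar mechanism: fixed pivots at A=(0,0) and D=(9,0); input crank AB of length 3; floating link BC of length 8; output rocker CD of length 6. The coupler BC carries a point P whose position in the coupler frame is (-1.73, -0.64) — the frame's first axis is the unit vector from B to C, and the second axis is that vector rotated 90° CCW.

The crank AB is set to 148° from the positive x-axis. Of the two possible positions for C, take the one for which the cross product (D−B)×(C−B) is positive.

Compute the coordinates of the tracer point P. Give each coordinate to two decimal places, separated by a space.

-3.94 0.38

A=(0,0), D=(9.00,0)
B = A + 3.00·(cos148°, sin148°) = (-2.5441, 1.5898)
|BD| = 11.6531
circle(B,8.00) ∩ circle(D,6.00): a=7.0279, h=3.8220
  candidates: C₊=(4.9395,4.4173) cross=44.539; C₋=(3.8967,-3.1553) cross=-44.539
  mode + wants cross > 0 → take C=(4.9395,4.4173) (cross=44.539)
ex = (C−B)/|BC| = (0.9355,0.3534); ey = (-0.3534,0.9355)
P = B + -1.73·ex + -0.64·ey = (-3.9363,0.3796)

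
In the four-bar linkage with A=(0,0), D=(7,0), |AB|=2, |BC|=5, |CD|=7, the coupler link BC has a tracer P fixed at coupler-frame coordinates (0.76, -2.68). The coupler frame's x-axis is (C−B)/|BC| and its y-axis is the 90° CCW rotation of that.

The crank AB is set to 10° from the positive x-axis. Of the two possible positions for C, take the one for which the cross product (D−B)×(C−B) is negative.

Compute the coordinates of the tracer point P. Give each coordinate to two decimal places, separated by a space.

-0.74 -0.30

A=(0,0), D=(7.00,0)
B = A + 2.00·(cos10°, sin10°) = (1.9696, 0.3473)
|BD| = 5.0424
circle(B,5.00) ∩ circle(D,7.00): a=0.1413, h=4.9980
  candidates: C₊=(2.4549,5.3237) cross=25.202; C₋=(1.7664,-4.6486) cross=-25.202
  mode - wants cross < 0 → take C=(1.7664,-4.6486) (cross=-25.202)
ex = (C−B)/|BC| = (-0.0406,-0.9992); ey = (0.9992,-0.0406)
P = B + 0.76·ex + -2.68·ey = (-0.7391,-0.3031)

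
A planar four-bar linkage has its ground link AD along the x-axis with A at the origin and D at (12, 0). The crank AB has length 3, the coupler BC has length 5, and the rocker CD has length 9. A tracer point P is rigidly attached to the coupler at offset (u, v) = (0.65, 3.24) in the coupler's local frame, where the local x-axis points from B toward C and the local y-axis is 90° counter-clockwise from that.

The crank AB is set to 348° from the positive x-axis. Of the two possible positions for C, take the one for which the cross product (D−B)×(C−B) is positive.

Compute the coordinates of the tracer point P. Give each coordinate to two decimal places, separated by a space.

A=(0,0), D=(12.00,0)
B = A + 3.00·(cos348°, sin348°) = (2.9344, -0.6237)
|BD| = 9.0870
circle(B,5.00) ∩ circle(D,9.00): a=1.4622, h=4.7814
  candidates: C₊=(4.0650,4.2468) cross=43.449; C₋=(4.7214,-5.2935) cross=-43.449
  mode + wants cross > 0 → take C=(4.0650,4.2468) (cross=43.449)
ex = (C−B)/|BC| = (0.2261,0.9741); ey = (-0.9741,0.2261)
P = B + 0.65·ex + 3.24·ey = (-0.0747,0.7420)

-0.07 0.74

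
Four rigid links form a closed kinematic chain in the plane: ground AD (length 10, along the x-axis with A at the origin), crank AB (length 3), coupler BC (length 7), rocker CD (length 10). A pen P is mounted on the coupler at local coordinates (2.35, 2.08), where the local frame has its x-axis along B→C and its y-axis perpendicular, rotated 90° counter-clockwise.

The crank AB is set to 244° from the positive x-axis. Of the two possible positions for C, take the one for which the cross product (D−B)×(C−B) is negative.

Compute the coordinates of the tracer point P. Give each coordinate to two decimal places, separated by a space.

1.82 -2.91

A=(0,0), D=(10.00,0)
B = A + 3.00·(cos244°, sin244°) = (-1.3151, -2.6964)
|BD| = 11.6320
circle(B,7.00) ∩ circle(D,10.00): a=3.6237, h=5.9890
  candidates: C₊=(0.8216,3.9695) cross=69.664; C₋=(3.5982,-7.6823) cross=-69.664
  mode - wants cross < 0 → take C=(3.5982,-7.6823) (cross=-69.664)
ex = (C−B)/|BC| = (0.7019,-0.7123); ey = (0.7123,0.7019)
P = B + 2.35·ex + 2.08·ey = (1.8159,-2.9103)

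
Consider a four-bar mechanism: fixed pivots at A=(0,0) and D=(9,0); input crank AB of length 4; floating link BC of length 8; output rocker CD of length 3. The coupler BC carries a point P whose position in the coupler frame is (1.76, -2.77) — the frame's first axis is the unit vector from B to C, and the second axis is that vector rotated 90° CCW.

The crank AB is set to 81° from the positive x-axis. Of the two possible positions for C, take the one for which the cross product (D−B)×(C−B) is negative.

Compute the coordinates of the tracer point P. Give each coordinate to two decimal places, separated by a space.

A=(0,0), D=(9.00,0)
B = A + 4.00·(cos81°, sin81°) = (0.6257, 3.9508)
|BD| = 9.2594
circle(B,8.00) ∩ circle(D,3.00): a=7.5997, h=2.4990
  candidates: C₊=(8.5652,2.9683) cross=23.140; C₋=(6.4326,-1.5520) cross=-23.140
  mode - wants cross < 0 → take C=(6.4326,-1.5520) (cross=-23.140)
ex = (C−B)/|BC| = (0.7259,-0.6878); ey = (0.6878,0.7259)
P = B + 1.76·ex + -2.77·ey = (-0.0021,0.7295)

-0.00 0.73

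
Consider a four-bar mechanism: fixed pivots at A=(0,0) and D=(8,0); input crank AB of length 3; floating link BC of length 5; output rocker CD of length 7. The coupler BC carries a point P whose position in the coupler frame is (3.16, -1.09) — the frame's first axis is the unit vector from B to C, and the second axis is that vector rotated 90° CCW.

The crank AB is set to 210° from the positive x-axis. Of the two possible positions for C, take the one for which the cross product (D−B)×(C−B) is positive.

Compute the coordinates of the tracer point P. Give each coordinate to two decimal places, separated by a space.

0.52 -0.29

A=(0,0), D=(8.00,0)
B = A + 3.00·(cos210°, sin210°) = (-2.5981, -1.5000)
|BD| = 10.7037
circle(B,5.00) ∩ circle(D,7.00): a=4.2307, h=2.6647
  candidates: C₊=(1.2175,1.7313) cross=28.523; C₋=(1.9643,-3.5455) cross=-28.523
  mode + wants cross > 0 → take C=(1.2175,1.7313) (cross=28.523)
ex = (C−B)/|BC| = (0.7631,0.6463); ey = (-0.6463,0.7631)
P = B + 3.16·ex + -1.09·ey = (0.5178,-0.2896)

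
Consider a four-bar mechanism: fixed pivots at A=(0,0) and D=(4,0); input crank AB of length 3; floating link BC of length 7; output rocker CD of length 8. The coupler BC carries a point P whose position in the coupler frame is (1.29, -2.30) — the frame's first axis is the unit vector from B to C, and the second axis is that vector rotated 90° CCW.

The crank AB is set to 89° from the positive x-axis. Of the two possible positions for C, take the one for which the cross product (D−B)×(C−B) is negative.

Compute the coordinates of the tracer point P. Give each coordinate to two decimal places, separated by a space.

A=(0,0), D=(4.00,0)
B = A + 3.00·(cos89°, sin89°) = (0.0524, 2.9995)
|BD| = 4.9579
circle(B,7.00) ∩ circle(D,8.00): a=0.9662, h=6.9330
  candidates: C₊=(5.0162,7.9352) cross=34.373; C₋=(-3.3727,-3.1053) cross=-34.373
  mode - wants cross < 0 → take C=(-3.3727,-3.1053) (cross=-34.373)
ex = (C−B)/|BC| = (-0.4893,-0.8721); ey = (0.8721,-0.4893)
P = B + 1.29·ex + -2.30·ey = (-2.5847,2.9999)

-2.58 3.00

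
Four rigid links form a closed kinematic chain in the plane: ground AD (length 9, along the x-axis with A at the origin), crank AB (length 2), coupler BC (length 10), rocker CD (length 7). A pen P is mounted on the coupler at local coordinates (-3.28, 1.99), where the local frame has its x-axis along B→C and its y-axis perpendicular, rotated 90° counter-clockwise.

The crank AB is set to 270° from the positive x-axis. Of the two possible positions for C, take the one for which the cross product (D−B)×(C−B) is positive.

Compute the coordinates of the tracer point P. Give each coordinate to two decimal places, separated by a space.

A=(0,0), D=(9.00,0)
B = A + 2.00·(cos270°, sin270°) = (-0.0000, -2.0000)
|BD| = 9.2195
circle(B,10.00) ∩ circle(D,7.00): a=7.3756, h=6.7528
  candidates: C₊=(5.7351,6.1920) cross=62.258; C₋=(8.6649,-6.9920) cross=-62.258
  mode + wants cross > 0 → take C=(5.7351,6.1920) (cross=62.258)
ex = (C−B)/|BC| = (0.5735,0.8192); ey = (-0.8192,0.5735)
P = B + -3.28·ex + 1.99·ey = (-3.5113,-3.5457)

-3.51 -3.55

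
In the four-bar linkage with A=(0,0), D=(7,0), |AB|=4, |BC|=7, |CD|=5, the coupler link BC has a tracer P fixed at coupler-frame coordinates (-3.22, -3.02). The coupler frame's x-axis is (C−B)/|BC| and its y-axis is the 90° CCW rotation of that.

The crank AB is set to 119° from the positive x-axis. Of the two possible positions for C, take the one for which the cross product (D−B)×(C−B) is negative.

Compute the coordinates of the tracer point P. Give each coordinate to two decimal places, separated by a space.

A=(0,0), D=(7.00,0)
B = A + 4.00·(cos119°, sin119°) = (-1.9392, 3.4985)
|BD| = 9.5994
circle(B,7.00) ∩ circle(D,5.00): a=6.0498, h=3.5214
  candidates: C₊=(4.9778,4.5728) cross=33.803; C₋=(2.4111,-1.9855) cross=-33.803
  mode - wants cross < 0 → take C=(2.4111,-1.9855) (cross=-33.803)
ex = (C−B)/|BC| = (0.6215,-0.7834); ey = (0.7834,0.6215)
P = B + -3.22·ex + -3.02·ey = (-6.3064,4.1442)

-6.31 4.14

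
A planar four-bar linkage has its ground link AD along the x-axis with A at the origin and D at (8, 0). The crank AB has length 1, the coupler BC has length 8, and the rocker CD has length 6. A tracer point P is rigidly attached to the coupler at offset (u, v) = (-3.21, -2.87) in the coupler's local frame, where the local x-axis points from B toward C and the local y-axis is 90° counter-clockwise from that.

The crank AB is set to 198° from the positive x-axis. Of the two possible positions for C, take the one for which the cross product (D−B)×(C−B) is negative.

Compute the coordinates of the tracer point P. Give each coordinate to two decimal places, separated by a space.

A=(0,0), D=(8.00,0)
B = A + 1.00·(cos198°, sin198°) = (-0.9511, -0.3090)
|BD| = 8.9564
circle(B,8.00) ∩ circle(D,6.00): a=6.0413, h=5.2443
  candidates: C₊=(4.9057,5.1406) cross=46.970; C₋=(5.2676,-5.3417) cross=-46.970
  mode - wants cross < 0 → take C=(5.2676,-5.3417) (cross=-46.970)
ex = (C−B)/|BC| = (0.7773,-0.6291); ey = (0.6291,0.7773)
P = B + -3.21·ex + -2.87·ey = (-5.2518,-0.5206)

-5.25 -0.52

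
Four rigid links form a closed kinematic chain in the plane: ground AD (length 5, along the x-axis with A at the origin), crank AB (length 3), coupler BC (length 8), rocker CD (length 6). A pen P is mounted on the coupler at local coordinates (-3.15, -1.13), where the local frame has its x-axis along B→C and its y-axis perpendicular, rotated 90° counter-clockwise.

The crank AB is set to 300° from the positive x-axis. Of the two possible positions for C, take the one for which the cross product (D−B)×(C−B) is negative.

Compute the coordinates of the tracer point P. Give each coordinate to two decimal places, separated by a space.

-1.81 -3.10

A=(0,0), D=(5.00,0)
B = A + 3.00·(cos300°, sin300°) = (1.5000, -2.5981)
|BD| = 4.3589
circle(B,8.00) ∩ circle(D,6.00): a=5.3913, h=5.9105
  candidates: C₊=(2.3060,5.3612) cross=25.763; C₋=(9.3518,-4.1305) cross=-25.763
  mode - wants cross < 0 → take C=(9.3518,-4.1305) (cross=-25.763)
ex = (C−B)/|BC| = (0.9815,-0.1916); ey = (0.1916,0.9815)
P = B + -3.15·ex + -1.13·ey = (-1.8081,-3.1037)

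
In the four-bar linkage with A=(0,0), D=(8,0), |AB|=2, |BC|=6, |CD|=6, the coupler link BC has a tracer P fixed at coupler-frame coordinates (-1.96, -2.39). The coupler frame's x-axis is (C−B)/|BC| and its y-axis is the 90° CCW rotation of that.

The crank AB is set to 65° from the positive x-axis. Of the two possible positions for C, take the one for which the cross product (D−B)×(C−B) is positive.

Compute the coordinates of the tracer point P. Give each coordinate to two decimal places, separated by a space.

A=(0,0), D=(8.00,0)
B = A + 2.00·(cos65°, sin65°) = (0.8452, 1.8126)
|BD| = 7.3808
circle(B,6.00) ∩ circle(D,6.00): a=3.6904, h=4.7309
  candidates: C₊=(5.5844,5.4923) cross=34.917; C₋=(3.2608,-3.6797) cross=-34.917
  mode + wants cross > 0 → take C=(5.5844,5.4923) (cross=34.917)
ex = (C−B)/|BC| = (0.7899,0.6133); ey = (-0.6133,0.7899)
P = B + -1.96·ex + -2.39·ey = (0.7628,-1.2772)

0.76 -1.28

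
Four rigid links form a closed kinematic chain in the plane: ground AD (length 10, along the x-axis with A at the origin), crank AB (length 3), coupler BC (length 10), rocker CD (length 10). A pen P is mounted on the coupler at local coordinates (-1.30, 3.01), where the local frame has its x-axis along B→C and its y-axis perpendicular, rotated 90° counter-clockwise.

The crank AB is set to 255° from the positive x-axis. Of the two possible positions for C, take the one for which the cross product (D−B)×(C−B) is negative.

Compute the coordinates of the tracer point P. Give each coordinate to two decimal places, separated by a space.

0.22 0.23

A=(0,0), D=(10.00,0)
B = A + 3.00·(cos255°, sin255°) = (-0.7765, -2.8978)
|BD| = 11.1593
circle(B,10.00) ∩ circle(D,10.00): a=5.5796, h=8.2987
  candidates: C₊=(2.4568,6.5651) cross=92.607; C₋=(6.7667,-9.4629) cross=-92.607
  mode - wants cross < 0 → take C=(6.7667,-9.4629) (cross=-92.607)
ex = (C−B)/|BC| = (0.7543,-0.6565); ey = (0.6565,0.7543)
P = B + -1.30·ex + 3.01·ey = (0.2190,0.2262)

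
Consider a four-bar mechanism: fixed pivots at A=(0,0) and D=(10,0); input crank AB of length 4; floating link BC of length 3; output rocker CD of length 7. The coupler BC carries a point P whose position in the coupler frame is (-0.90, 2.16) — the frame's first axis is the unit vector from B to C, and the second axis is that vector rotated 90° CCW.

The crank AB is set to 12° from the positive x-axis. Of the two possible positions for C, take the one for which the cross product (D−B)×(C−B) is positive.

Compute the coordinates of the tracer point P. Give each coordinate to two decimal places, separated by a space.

1.69 0.10

A=(0,0), D=(10.00,0)
B = A + 4.00·(cos12°, sin12°) = (3.9126, 0.8316)
|BD| = 6.1440
circle(B,3.00) ∩ circle(D,7.00): a=-0.1833, h=2.9944
  candidates: C₊=(4.1363,3.8233) cross=18.397; C₋=(3.3257,-2.1104) cross=-18.397
  mode + wants cross > 0 → take C=(4.1363,3.8233) (cross=18.397)
ex = (C−B)/|BC| = (0.0746,0.9972); ey = (-0.9972,0.0746)
P = B + -0.90·ex + 2.16·ey = (1.6915,0.0953)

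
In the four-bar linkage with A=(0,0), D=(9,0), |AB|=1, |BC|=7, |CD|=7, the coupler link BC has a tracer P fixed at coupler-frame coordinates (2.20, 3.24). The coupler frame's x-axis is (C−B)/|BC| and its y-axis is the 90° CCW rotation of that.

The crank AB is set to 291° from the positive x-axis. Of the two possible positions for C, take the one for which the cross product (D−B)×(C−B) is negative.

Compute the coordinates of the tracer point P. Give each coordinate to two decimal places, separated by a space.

A=(0,0), D=(9.00,0)
B = A + 1.00·(cos291°, sin291°) = (0.3584, -0.9336)
|BD| = 8.6919
circle(B,7.00) ∩ circle(D,7.00): a=4.3460, h=5.4875
  candidates: C₊=(4.0898,4.9890) cross=47.697; C₋=(5.2686,-5.9225) cross=-47.697
  mode - wants cross < 0 → take C=(5.2686,-5.9225) (cross=-47.697)
ex = (C−B)/|BC| = (0.7015,-0.7127); ey = (0.7127,0.7015)
P = B + 2.20·ex + 3.24·ey = (4.2108,-0.2288)

4.21 -0.23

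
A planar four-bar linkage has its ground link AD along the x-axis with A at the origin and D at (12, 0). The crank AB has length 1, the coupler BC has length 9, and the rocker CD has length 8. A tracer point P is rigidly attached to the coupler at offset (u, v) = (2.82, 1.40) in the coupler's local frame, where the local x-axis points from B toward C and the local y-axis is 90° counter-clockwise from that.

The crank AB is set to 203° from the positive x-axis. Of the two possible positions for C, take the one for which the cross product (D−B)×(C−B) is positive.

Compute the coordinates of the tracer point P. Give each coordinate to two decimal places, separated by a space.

0.37 2.48

A=(0,0), D=(12.00,0)
B = A + 1.00·(cos203°, sin203°) = (-0.9205, -0.3907)
|BD| = 12.9264
circle(B,9.00) ∩ circle(D,8.00): a=7.1208, h=5.5041
  candidates: C₊=(6.0306,5.3260) cross=71.148; C₋=(6.3634,-5.6770) cross=-71.148
  mode + wants cross > 0 → take C=(6.0306,5.3260) (cross=71.148)
ex = (C−B)/|BC| = (0.7723,0.6352); ey = (-0.6352,0.7723)
P = B + 2.82·ex + 1.40·ey = (0.3682,2.4818)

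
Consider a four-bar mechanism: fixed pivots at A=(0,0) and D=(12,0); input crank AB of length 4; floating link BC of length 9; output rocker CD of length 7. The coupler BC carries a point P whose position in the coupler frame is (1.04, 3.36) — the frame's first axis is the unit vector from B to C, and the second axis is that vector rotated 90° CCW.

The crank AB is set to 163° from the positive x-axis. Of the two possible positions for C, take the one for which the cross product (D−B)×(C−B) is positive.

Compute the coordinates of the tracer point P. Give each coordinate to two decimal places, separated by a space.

A=(0,0), D=(12.00,0)
B = A + 4.00·(cos163°, sin163°) = (-3.8252, 1.1695)
|BD| = 15.8684
circle(B,9.00) ∩ circle(D,7.00): a=8.9425, h=1.0159
  candidates: C₊=(5.1678,1.5236) cross=16.120; C₋=(5.0181,-0.5027) cross=-16.120
  mode + wants cross > 0 → take C=(5.1678,1.5236) (cross=16.120)
ex = (C−B)/|BC| = (0.9992,0.0393); ey = (-0.0393,0.9992)
P = B + 1.04·ex + 3.36·ey = (-2.9182,4.5678)

-2.92 4.57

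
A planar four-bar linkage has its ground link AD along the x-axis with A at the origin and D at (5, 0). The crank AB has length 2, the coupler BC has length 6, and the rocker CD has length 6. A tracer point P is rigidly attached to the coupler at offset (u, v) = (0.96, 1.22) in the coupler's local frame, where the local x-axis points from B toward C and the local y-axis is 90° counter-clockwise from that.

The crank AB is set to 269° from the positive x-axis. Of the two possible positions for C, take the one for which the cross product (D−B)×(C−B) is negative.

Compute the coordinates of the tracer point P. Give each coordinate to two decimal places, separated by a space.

1.49 -1.72

A=(0,0), D=(5.00,0)
B = A + 2.00·(cos269°, sin269°) = (-0.0349, -1.9997)
|BD| = 5.4175
circle(B,6.00) ∩ circle(D,6.00): a=2.7087, h=5.3538
  candidates: C₊=(0.5064,3.9758) cross=29.004; C₋=(4.4587,-5.9755) cross=-29.004
  mode - wants cross < 0 → take C=(4.4587,-5.9755) (cross=-29.004)
ex = (C−B)/|BC| = (0.7489,-0.6626); ey = (0.6626,0.7489)
P = B + 0.96·ex + 1.22·ey = (1.4925,-1.7221)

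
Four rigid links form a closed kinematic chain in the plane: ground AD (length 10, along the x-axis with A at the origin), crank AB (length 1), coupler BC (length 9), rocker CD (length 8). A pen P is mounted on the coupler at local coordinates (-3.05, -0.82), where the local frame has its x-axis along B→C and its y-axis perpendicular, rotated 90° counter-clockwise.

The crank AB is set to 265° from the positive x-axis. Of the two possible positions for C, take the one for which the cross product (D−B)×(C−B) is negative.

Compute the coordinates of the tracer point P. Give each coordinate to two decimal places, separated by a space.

-2.87 0.50

A=(0,0), D=(10.00,0)
B = A + 1.00·(cos265°, sin265°) = (-0.0872, -0.9962)
|BD| = 10.1362
circle(B,9.00) ∩ circle(D,8.00): a=5.9067, h=6.7905
  candidates: C₊=(5.1236,6.3420) cross=68.830; C₋=(6.4583,-7.1733) cross=-68.830
  mode - wants cross < 0 → take C=(6.4583,-7.1733) (cross=-68.830)
ex = (C−B)/|BC| = (0.7273,-0.6863); ey = (0.6863,0.7273)
P = B + -3.05·ex + -0.82·ey = (-2.8681,0.5008)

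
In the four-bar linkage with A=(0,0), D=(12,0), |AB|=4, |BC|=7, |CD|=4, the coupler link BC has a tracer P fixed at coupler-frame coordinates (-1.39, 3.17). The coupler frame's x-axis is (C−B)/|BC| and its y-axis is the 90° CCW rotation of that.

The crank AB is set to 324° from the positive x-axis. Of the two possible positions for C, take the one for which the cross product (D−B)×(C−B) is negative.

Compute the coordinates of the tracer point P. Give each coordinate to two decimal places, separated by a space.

A=(0,0), D=(12.00,0)
B = A + 4.00·(cos324°, sin324°) = (3.2361, -2.3511)
|BD| = 9.0738
circle(B,7.00) ∩ circle(D,4.00): a=6.3553, h=2.9342
  candidates: C₊=(8.6140,2.1296) cross=26.625; C₋=(10.1346,-3.5384) cross=-26.625
  mode - wants cross < 0 → take C=(10.1346,-3.5384) (cross=-26.625)
ex = (C−B)/|BC| = (0.9855,-0.1696); ey = (0.1696,0.9855)
P = B + -1.39·ex + 3.17·ey = (2.4039,1.0087)

2.40 1.01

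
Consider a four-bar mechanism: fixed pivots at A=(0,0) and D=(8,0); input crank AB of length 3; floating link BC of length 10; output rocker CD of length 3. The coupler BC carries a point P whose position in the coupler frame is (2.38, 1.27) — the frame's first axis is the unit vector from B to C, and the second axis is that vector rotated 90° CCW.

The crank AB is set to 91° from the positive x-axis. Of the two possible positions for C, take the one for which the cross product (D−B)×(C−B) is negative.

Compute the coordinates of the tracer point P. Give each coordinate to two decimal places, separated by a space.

2.61 2.59

A=(0,0), D=(8.00,0)
B = A + 3.00·(cos91°, sin91°) = (-0.0524, 2.9995)
|BD| = 8.5929
circle(B,10.00) ∩ circle(D,3.00): a=9.5915, h=2.8289
  candidates: C₊=(9.9233,2.3024) cross=24.309; C₋=(7.9483,-2.9996) cross=-24.309
  mode - wants cross < 0 → take C=(7.9483,-2.9996) (cross=-24.309)
ex = (C−B)/|BC| = (0.8001,-0.5999); ey = (0.5999,0.8001)
P = B + 2.38·ex + 1.27·ey = (2.6137,2.5878)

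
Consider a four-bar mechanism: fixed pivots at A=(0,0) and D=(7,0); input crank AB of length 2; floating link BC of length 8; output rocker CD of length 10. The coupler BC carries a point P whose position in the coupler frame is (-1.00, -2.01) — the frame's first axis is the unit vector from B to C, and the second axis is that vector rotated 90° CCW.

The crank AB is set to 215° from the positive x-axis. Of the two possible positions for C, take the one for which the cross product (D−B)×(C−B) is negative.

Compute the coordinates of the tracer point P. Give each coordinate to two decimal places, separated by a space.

A=(0,0), D=(7.00,0)
B = A + 2.00·(cos215°, sin215°) = (-1.6383, -1.1472)
|BD| = 8.7141
circle(B,8.00) ∩ circle(D,10.00): a=2.2915, h=7.6648
  candidates: C₊=(-0.3758,6.7526) cross=66.792; C₋=(1.6422,-8.4436) cross=-66.792
  mode - wants cross < 0 → take C=(1.6422,-8.4436) (cross=-66.792)
ex = (C−B)/|BC| = (0.4101,-0.9121); ey = (0.9121,0.4101)
P = B + -1.00·ex + -2.01·ey = (-3.8816,-1.0593)

-3.88 -1.06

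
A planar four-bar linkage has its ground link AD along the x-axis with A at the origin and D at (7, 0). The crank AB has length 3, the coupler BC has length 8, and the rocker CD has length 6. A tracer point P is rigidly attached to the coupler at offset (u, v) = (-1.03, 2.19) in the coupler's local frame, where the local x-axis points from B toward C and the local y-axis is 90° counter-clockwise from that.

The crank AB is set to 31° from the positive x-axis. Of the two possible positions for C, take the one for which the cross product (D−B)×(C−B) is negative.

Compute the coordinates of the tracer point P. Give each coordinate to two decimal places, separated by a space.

A=(0,0), D=(7.00,0)
B = A + 3.00·(cos31°, sin31°) = (2.5715, 1.5451)
|BD| = 4.6903
circle(B,8.00) ∩ circle(D,6.00): a=5.3300, h=5.9658
  candidates: C₊=(9.5693,5.4221) cross=27.981; C₋=(5.6387,-5.8435) cross=-27.981
  mode - wants cross < 0 → take C=(5.6387,-5.8435) (cross=-27.981)
ex = (C−B)/|BC| = (0.3834,-0.9236); ey = (0.9236,0.3834)
P = B + -1.03·ex + 2.19·ey = (4.1992,3.3361)

4.20 3.34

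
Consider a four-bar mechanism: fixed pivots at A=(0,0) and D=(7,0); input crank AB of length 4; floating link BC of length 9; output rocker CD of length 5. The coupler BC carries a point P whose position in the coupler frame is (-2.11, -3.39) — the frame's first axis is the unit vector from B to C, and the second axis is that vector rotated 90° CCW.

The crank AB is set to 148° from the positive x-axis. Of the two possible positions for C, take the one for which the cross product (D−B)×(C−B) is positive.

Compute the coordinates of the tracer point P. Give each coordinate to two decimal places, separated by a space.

-4.45 -1.73

A=(0,0), D=(7.00,0)
B = A + 4.00·(cos148°, sin148°) = (-3.3922, 2.1197)
|BD| = 10.6062
circle(B,9.00) ∩ circle(D,5.00): a=7.9431, h=4.2318
  candidates: C₊=(5.2364,4.6786) cross=44.883; C₋=(3.5449,-3.6142) cross=-44.883
  mode + wants cross > 0 → take C=(5.2364,4.6786) (cross=44.883)
ex = (C−B)/|BC| = (0.9587,0.2843); ey = (-0.2843,0.9587)
P = B + -2.11·ex + -3.39·ey = (-4.4512,-1.7303)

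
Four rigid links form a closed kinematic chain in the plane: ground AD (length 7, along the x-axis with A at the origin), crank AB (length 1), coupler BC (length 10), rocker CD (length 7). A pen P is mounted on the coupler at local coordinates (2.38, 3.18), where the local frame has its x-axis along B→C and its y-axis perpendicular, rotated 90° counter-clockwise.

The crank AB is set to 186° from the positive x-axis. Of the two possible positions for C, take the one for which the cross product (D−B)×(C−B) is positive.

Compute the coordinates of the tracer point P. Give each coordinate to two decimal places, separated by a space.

A=(0,0), D=(7.00,0)
B = A + 1.00·(cos186°, sin186°) = (-0.9945, -0.1045)
|BD| = 7.9952
circle(B,10.00) ∩ circle(D,7.00): a=7.1870, h=6.9532
  candidates: C₊=(6.1010,6.9420) cross=55.592; C₋=(6.2828,-6.9632) cross=-55.592
  mode + wants cross > 0 → take C=(6.1010,6.9420) (cross=55.592)
ex = (C−B)/|BC| = (0.7095,0.7047); ey = (-0.7047,0.7095)
P = B + 2.38·ex + 3.18·ey = (-1.5466,3.8289)

-1.55 3.83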